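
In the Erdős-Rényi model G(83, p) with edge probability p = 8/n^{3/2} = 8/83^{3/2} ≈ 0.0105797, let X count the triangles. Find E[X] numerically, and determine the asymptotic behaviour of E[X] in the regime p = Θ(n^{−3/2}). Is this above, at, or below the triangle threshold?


Number of potential triangles: C(83, 3) = 91881.
Each occurs with probability p³ ≈ (0.0105797)³ ≈ 1.18418225e-06.
By linearity: E[X] = C(83, 3)·p³ ≈ 91881 · 1.18418225e-06 ≈ 0.108804.
Since α = 3/2 > 1, p = c/n^{3/2} = o(1/n) is below the triangle threshold p ~ 1/n. Asymptotically E[X] ~ (c³/6)·n^{3(1−α)} = (8³/6)·n^{-1.5} → 0, so by Markov's inequality G has no triangles w.h.p.

E[X] ≈ 0.108804; in regime p = Θ(1/n^{3/2}) E[X] tends to 0 (below the triangle threshold p ~ 1/n).


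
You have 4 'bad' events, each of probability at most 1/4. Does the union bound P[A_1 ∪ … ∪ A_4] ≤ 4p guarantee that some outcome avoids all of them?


Union bound: P[∪_{i=1}^{4} A_i] ≤ Σ_i P[A_i] ≤ 4·p = 4·(1/4) = 1.
Numerically: 1 ≈ 1.0000.
Is 1 < 1? NO.
Since the bound 1 is ≥ 1, the union bound is uninformative here; it does NOT by itself certify existence.

4·p = 1 ≈ 1.0000; existence NOT certified by the union bound.


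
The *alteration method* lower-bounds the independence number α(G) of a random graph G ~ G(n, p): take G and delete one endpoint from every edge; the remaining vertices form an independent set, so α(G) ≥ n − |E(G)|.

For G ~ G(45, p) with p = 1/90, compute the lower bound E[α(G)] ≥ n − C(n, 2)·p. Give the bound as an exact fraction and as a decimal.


E[|E(G)|] = C(45, 2)·p = 990 · (1/90) = 11.
E[α(G)] ≥ n − E[|E(G)|] = 45 − 11 = 34.
Numerically: ≈ 34.000.
(This is only a lower bound; the true E[α(G)] may be larger.)

E[α(G)] ≥ 34 ≈ 34.000.


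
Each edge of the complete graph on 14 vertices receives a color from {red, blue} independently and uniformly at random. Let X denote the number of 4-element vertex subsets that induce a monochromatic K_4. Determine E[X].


Let X = Σ_S X_S over the C(14, 4) = 1001 subsets S of size 4, where X_S = 1 if the K_4 on S is monochromatic.
For a fixed S, the K_4 on S has C(4, 2) = 6 edges. P[all 6 edges red] = (1/2)^6, and likewise for blue, so P[monochromatic] = 2·(1/2)^6 = 2^{1 − 6} = 1/32.
Summing: E[X] = C(14, 4) · 2^{1 − 6} = 1001 · 1/32 = 1001/32.
Numerically: E[X] ≈ 31.281.

E[X] = C(14,4)·2^(1−C(4,2)) = 1001/32 ≈ 31.281.


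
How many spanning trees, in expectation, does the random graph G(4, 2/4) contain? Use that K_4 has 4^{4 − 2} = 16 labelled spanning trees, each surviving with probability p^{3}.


K_4 has 4^{4 − 2} = 16 labelled spanning trees.
For each such spanning tree H, let X_H = 1 if all 3 edges of H are present in G. Then P[X_H = 1] = p^{3} = (1/2)^{3} = 1/8.
Summing the indicators: E[X] = Σ_H E[X_H] = 16 · p^{3} = 16 · 1/8 = 2.
Numerically: E[X] ≈ 2.

E[X] = 16 · (1/2)^{3} = 2 ≈ 2.


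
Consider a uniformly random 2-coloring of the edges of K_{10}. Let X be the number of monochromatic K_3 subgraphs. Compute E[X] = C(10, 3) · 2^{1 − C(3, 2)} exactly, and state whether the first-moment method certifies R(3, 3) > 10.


E[X] = C(10, 3) · 2^{1 − 3} = 120 · 2^{−2} = 120/4.
As a reduced fraction: E[X] = 30 ≈ 30.000000.
Is E[X] < 1? NO.
Since E[X] ≥ 1, the first-moment bound is inconclusive at n = 10; it does NOT by itself certify R(3, 3) > 10.

E[X] = 30 ≈ 30.000000; E[X] ≥ 1; first-moment method inconclusive here.


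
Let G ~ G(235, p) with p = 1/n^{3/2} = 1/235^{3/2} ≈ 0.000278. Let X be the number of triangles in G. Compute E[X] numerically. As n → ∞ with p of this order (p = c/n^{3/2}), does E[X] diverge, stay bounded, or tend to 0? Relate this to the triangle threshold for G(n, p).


Number of potential triangles: C(235, 3) = 2135445.
Each occurs with probability p³ ≈ (0.000278)³ ≈ 2.13892e-11.
By linearity: E[X] = C(235, 3)·p³ ≈ 2135445 · 2.13892e-11 ≈ 0.000.
Since α = 3/2 > 1, p = c/n^{3/2} = o(1/n) is below the triangle threshold p ~ 1/n. Asymptotically E[X] ~ (c³/6)·n^{3(1−α)} = (1³/6)·n^{-1.5} → 0, so by Markov's inequality G has no triangles w.h.p.

E[X] ≈ 0.000; in regime p = Θ(1/n^{3/2}) E[X] tends to 0 (below the triangle threshold p ~ 1/n).


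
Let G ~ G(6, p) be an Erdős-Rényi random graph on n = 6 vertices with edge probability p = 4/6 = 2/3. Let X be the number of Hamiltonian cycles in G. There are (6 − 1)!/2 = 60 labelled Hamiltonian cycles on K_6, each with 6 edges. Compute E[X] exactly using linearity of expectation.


K_6 has (6 − 1)!/2 = 60 labelled Hamiltonian cycles.
For each such Hamiltonian cycle H, let X_H = 1 if all 6 edges of H are present in G. Then P[X_H = 1] = p^{6} = (2/3)^{6} = 64/729.
By linearity of expectation: E[X] = Σ_H E[X_H] = 60 · p^{6} = 60 · 64/729 = 1280/243.
Numerically: E[X] ≈ 5.267.

E[X] = 60 · (2/3)^{6} = 1280/243 ≈ 5.267.


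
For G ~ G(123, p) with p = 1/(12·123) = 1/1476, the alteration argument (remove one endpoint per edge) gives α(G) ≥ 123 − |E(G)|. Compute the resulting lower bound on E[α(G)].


E[|E(G)|] = C(123, 2)·p = 7503 · (1/1476) = 61/12.
E[α(G)] ≥ n − E[|E(G)|] = 123 − 61/12 = 1415/12.
Numerically: ≈ 117.9167.
(This is only a lower bound; the true E[α(G)] may be larger.)

E[α(G)] ≥ 1415/12 ≈ 117.9167.


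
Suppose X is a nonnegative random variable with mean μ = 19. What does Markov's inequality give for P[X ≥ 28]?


μ = E[X] = 19, a = 28.
Markov: P[X ≥ 28] ≤ μ/a = (19)/28 = 19/28.
Numerically: ≈ 0.678571.
(Since a = 28 > μ = 19.000000, the bound 19/28 is < 1 and informative.)

P[X ≥ 28] ≤ 19/28 ≈ 0.678571.


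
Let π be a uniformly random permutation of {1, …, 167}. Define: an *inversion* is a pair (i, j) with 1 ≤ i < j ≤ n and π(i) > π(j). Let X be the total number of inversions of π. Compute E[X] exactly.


Write X = Σ X_I over the C(167, 2) = 13861 pairs i < j, with X_I the indicator of one inversion.
There are 13861 indicators.
For each fixed pair i < j, the values π(i) and π(j) are two distinct elements of {1, …, 167} in uniformly random order; by symmetry P[π(i) > π(j)] = 1/2.
By linearity: E[X] = 13861 · (1/2) = C(167, 2) · (1/2) = 13861/2 = 13861/2 ≈ 6930.500.

E[X] = 13861/2 = 6930.500.


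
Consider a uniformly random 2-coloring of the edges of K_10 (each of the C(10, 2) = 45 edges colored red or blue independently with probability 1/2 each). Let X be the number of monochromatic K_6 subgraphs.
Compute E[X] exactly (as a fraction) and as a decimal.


Let X = Σ_S X_S over the C(10, 6) = 210 subsets S of size 6, where X_S = 1 if the K_6 on S is monochromatic.
For a fixed S, the K_6 on S has C(6, 2) = 15 edges. P[all 15 edges red] = (1/2)^15, and likewise for blue, so P[monochromatic] = 2·(1/2)^15 = 2^{1 − 15} = 1/16384.
Summing: E[X] = C(10, 6) · 2^{1 − 15} = 210 · 1/16384 = 105/8192.
Numerically: E[X] ≈ 0.013.

E[X] = C(10,6)·2^(1−C(6,2)) = 105/8192 ≈ 0.013.


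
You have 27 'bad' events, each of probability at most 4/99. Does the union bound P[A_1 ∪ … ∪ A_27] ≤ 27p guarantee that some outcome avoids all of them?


Union bound: P[∪_{i=1}^{27} A_i] ≤ Σ_i P[A_i] ≤ 27·p = 27·(4/99) = 12/11.
Numerically: 12/11 ≈ 1.09091.
Is 12/11 < 1? NO.
Since the bound 12/11 is ≥ 1, the union bound is uninformative here; it does NOT by itself certify existence.

27·p = 12/11 ≈ 1.09091; existence NOT certified by the union bound.


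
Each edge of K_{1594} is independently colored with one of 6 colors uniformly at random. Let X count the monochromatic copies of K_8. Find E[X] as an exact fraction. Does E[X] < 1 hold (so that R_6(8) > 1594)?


E[X] = C(1594, 8) · 6^{1 − 28} = 1015652773590544255167 · 6^{−27} = 1015652773590544255167/1023490369077469249536.
As a reduced fraction: E[X] = 37616769392242379821/37907050706572935168 ≈ 0.99234.
Is E[X] < 1? YES.
Since E[X] < 1, there exists a 6-coloring of K_{1594} with no monochromatic K_8; hence R_6(8) > 1594.

E[X] = 37616769392242379821/37907050706572935168 ≈ 0.99234; E[X] < 1, so R_6(8) > 1594.


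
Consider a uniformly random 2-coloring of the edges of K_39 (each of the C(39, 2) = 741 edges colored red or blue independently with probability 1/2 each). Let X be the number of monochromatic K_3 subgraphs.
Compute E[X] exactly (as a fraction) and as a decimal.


Let X = Σ_S X_S over the C(39, 3) = 9139 subsets S of size 3, where X_S = 1 if the K_3 on S is monochromatic.
For a fixed S, the K_3 on S has C(3, 2) = 3 edges. P[all 3 edges red] = (1/2)^3, and likewise for blue, so P[monochromatic] = 2·(1/2)^3 = 2^{1 − 3} = 1/4.
By linearity of expectation: E[X] = C(39, 3) · 2^{1 − 3} = 9139 · 1/4 = 9139/4.
Numerically: E[X] ≈ 2284.75000.

E[X] = C(39,3)·2^(1−C(3,2)) = 9139/4 ≈ 2284.75000.


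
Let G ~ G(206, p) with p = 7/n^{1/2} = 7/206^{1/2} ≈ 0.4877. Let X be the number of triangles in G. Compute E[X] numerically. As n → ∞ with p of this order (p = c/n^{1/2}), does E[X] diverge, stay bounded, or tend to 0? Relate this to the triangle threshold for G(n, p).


Number of potential triangles: C(206, 3) = 1435820.
Each occurs with probability p³ ≈ (0.4877)³ ≈ 1.160094e-01.
By linearity: E[X] = C(206, 3)·p³ ≈ 1435820 · 1.160094e-01 ≈ 166568.6585.
Since α = 1/2 < 1, p = c/n^{1/2} ≫ 1/n is above the triangle threshold p ~ 1/n. Asymptotically E[X] ~ (c³/6)·n^{3(1−α)} = (7³/6)·n^{1.5} → ∞; triangles are abundant w.h.p.

E[X] ≈ 166568.6585; in regime p = Θ(1/n^{1/2}) E[X] diverges (above the triangle threshold p ~ 1/n).


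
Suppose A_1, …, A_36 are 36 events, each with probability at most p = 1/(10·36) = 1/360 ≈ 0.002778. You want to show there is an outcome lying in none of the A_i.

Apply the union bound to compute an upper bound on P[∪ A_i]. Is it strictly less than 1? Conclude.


Union bound: P[∪_{i=1}^{36} A_i] ≤ Σ_i P[A_i] ≤ 36·p = 36·(1/360) = 1/10.
Numerically: 1/10 ≈ 0.100000.
Is 1/10 < 1? YES.
Since P[∪ A_i] ≤ 1/10 < 1, the complement has P[∩ A_i^c] ≥ 1 − 1/10 = 9/10 > 0, so some outcome avoids every A_i.

36·p = 1/10 ≈ 0.100000; existence CERTIFIED by the union bound.


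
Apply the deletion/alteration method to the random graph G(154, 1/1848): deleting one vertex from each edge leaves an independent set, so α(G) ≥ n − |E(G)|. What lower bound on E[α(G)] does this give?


E[|E(G)|] = C(154, 2)·p = 11781 · (1/1848) = 51/8.
E[α(G)] ≥ n − E[|E(G)|] = 154 − 51/8 = 1181/8.
Numerically: ≈ 147.62500.
(This is only a lower bound; the true E[α(G)] may be larger.)

E[α(G)] ≥ 1181/8 ≈ 147.62500.


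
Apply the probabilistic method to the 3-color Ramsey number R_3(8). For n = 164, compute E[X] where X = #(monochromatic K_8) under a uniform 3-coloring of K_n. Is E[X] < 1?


E[X] = C(164, 8) · 3^{1 − 28} = 10912535409348 · 3^{−27} = 10912535409348/7625597484987.
As a reduced fraction: E[X] = 404167978124/282429536481 ≈ 1.431040.
Is E[X] < 1? NO.
Since E[X] ≥ 1, the first-moment bound is inconclusive at n = 164; it does NOT by itself certify R_3(8) > 164.

E[X] = 404167978124/282429536481 ≈ 1.431040; E[X] ≥ 1; first-moment method inconclusive here.


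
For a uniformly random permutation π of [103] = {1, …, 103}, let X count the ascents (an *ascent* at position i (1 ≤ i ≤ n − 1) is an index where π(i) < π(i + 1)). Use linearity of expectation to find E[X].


Write X = Σ X_I over i = 1, …, 102, with X_I the indicator of one ascent.
There are 102 indicators.
For each fixed i, the pair (π(i), π(i+1)) is a uniformly random ordered pair of distinct values from {1, …, 103}; by symmetry P[π(i) < π(i+1)] = 1/2.
By linearity: E[X] = 102 · (1/2) = (103 − 1) · (1/2) = 51 ≈ 51.00000.

E[X] = 51 = 51.00000.


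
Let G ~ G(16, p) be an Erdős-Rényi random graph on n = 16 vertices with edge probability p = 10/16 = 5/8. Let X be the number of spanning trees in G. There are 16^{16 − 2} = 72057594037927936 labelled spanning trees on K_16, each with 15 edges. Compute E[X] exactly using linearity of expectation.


K_16 has 16^{16 − 2} = 72057594037927936 labelled spanning trees.
For each such spanning tree H, let X_H = 1 if all 15 edges of H are present in G. Then P[X_H = 1] = p^{15} = (5/8)^{15} = 30517578125/35184372088832.
By linearity: E[X] = Σ_H E[X_H] = 72057594037927936 · p^{15} = 72057594037927936 · 30517578125/35184372088832 = 62500000000000.
Numerically: E[X] ≈ 6.25e+13.

E[X] = 72057594037927936 · (5/8)^{15} = 62500000000000 ≈ 6.25e+13.


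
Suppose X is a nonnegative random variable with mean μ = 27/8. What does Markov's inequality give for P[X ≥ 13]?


μ = E[X] = 27/8, a = 13.
Markov: P[X ≥ 13] ≤ μ/a = (27/8)/13 = 27/104.
Numerically: ≈ 0.260.
(Since a = 13 > μ = 3.375, the bound 27/104 is < 1 and informative.)

P[X ≥ 13] ≤ 27/104 ≈ 0.260.


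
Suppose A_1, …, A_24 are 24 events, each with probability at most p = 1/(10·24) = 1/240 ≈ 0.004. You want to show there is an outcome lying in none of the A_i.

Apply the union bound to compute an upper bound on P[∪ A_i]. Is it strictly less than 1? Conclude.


Union bound: P[∪_{i=1}^{24} A_i] ≤ Σ_i P[A_i] ≤ 24·p = 24·(1/240) = 1/10.
Numerically: 1/10 ≈ 0.100.
Is 1/10 < 1? YES.
Since P[∪ A_i] ≤ 1/10 < 1, the complement has P[∩ A_i^c] ≥ 1 − 1/10 = 9/10 > 0, so some outcome avoids every A_i.

24·p = 1/10 ≈ 0.100; existence CERTIFIED by the union bound.


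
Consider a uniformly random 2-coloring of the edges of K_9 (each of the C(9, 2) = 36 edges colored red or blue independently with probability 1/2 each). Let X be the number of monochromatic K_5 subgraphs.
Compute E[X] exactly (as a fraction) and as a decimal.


Let X = Σ_S X_S over the C(9, 5) = 126 subsets S of size 5, where X_S = 1 if the K_5 on S is monochromatic.
For a fixed S, the K_5 on S has C(5, 2) = 10 edges. P[all 10 edges red] = (1/2)^10, and likewise for blue, so P[monochromatic] = 2·(1/2)^10 = 2^{1 − 10} = 1/512.
By linearity: E[X] = C(9, 5) · 2^{1 − 10} = 126 · 1/512 = 63/256.
Numerically: E[X] ≈ 0.2461.

E[X] = C(9,5)·2^(1−C(5,2)) = 63/256 ≈ 0.2461.


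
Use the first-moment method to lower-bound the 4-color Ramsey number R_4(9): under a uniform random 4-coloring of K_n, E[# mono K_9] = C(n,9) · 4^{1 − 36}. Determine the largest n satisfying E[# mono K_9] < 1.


We need C(n, 9) · 4^{1 − 36} < 1, i.e. C(n, 9) < 4^{36 − 1} = 1180591620717411303424.
Check values of n near the boundary:
  n = 911: C(911, 9) = 1144686900492291197405; 1144686900492291197405 < 1180591620717411303424? YES
  n = 912: C(912, 9) = 1156095740032081475120; 1156095740032081475120 < 1180591620717411303424? YES
  n = 913: C(913, 9) = 1167605542753639808390; 1167605542753639808390 < 1180591620717411303424? YES
  n = 914: C(914, 9) = 1179217089587653905932; 1179217089587653905932 < 1180591620717411303424? YES
  n = 915: C(915, 9) = 1190931166636537885130; 1190931166636537885130 < 1180591620717411303424? NO
The largest n with C(n, 9) < 1180591620717411303424 is n = 914 (where E[X] = 294804272396913476483/295147905179352825856 ≈ 0.9988357). Hence R_4(9) > 914, i.e. R_4(9) ≥ 915.

Largest n = 914; hence R_4(9) > 914.


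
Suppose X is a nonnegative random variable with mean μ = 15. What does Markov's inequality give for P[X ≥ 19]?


μ = E[X] = 15, a = 19.
Markov: P[X ≥ 19] ≤ μ/a = (15)/19 = 15/19.
Numerically: ≈ 0.789474.
(Since a = 19 > μ = 15.000000, the bound 15/19 is < 1 and informative.)

P[X ≥ 19] ≤ 15/19 ≈ 0.789474.


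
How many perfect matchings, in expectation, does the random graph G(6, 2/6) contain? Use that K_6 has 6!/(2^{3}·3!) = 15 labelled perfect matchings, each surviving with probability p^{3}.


K_6 has 6!/(2^{3}·3!) = 15 labelled perfect matchings.
For each such perfect matching H, let X_H = 1 if all 3 edges of H are present in G. Then P[X_H = 1] = p^{3} = (1/3)^{3} = 1/27.
By linearity of expectation: E[X] = Σ_H E[X_H] = 15 · p^{3} = 15 · 1/27 = 5/9.
Numerically: E[X] ≈ 0.5556.

E[X] = 15 · (1/3)^{3} = 5/9 ≈ 0.5556.


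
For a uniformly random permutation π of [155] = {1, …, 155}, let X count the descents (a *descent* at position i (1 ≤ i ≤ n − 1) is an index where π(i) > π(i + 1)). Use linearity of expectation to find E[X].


Write X = Σ X_I over i = 1, …, 154, with X_I the indicator of one descent.
There are 154 indicators.
For each fixed i, the pair (π(i), π(i+1)) is a uniformly random ordered pair of distinct values from {1, …, 155}; by symmetry P[π(i) > π(i+1)] = 1/2.
By linearity: E[X] = 154 · (1/2) = (155 − 1) · (1/2) = 77 ≈ 77.000000.

E[X] = 77 = 77.000000.


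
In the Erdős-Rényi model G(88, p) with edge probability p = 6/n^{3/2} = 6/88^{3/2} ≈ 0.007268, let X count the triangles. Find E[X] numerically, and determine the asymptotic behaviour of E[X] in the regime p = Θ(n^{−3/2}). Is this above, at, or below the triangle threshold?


Number of potential triangles: C(88, 3) = 109736.
Each occurs with probability p³ ≈ (0.007268)³ ≈ 3.839562e-07.
By linearity: E[X] = C(88, 3)·p³ ≈ 109736 · 3.839562e-07 ≈ 0.0421.
Since α = 3/2 > 1, p = c/n^{3/2} = o(1/n) is below the triangle threshold p ~ 1/n. Asymptotically E[X] ~ (c³/6)·n^{3(1−α)} = (6³/6)·n^{-1.5} → 0, so by Markov's inequality G has no triangles w.h.p.

E[X] ≈ 0.0421; in regime p = Θ(1/n^{3/2}) E[X] tends to 0 (below the triangle threshold p ~ 1/n).


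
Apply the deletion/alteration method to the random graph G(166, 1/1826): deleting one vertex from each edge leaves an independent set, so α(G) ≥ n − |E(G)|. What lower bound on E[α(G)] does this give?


E[|E(G)|] = C(166, 2)·p = 13695 · (1/1826) = 15/2.
E[α(G)] ≥ n − E[|E(G)|] = 166 − 15/2 = 317/2.
Numerically: ≈ 158.500000.
(This is only a lower bound; the true E[α(G)] may be larger.)

E[α(G)] ≥ 317/2 ≈ 158.500000.


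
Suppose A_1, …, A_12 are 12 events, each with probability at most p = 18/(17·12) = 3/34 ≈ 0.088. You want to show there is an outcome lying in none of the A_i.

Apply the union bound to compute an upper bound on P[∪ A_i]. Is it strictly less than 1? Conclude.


Union bound: P[∪_{i=1}^{12} A_i] ≤ Σ_i P[A_i] ≤ 12·p = 12·(3/34) = 18/17.
Numerically: 18/17 ≈ 1.059.
Is 18/17 < 1? NO.
Since the bound 18/17 is ≥ 1, the union bound is uninformative here; it does NOT by itself certify existence.

12·p = 18/17 ≈ 1.059; existence NOT certified by the union bound.


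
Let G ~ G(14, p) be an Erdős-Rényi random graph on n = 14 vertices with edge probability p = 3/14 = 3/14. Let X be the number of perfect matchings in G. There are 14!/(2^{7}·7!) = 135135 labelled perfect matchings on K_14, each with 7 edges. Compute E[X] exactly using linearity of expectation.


K_14 has 14!/(2^{7}·7!) = 135135 labelled perfect matchings.
For each such perfect matching H, let X_H = 1 if all 7 edges of H are present in G. Then P[X_H = 1] = p^{7} = (3/14)^{7} = 2187/105413504.
By linearity: E[X] = Σ_H E[X_H] = 135135 · p^{7} = 135135 · 2187/105413504 = 42220035/15059072.
Numerically: E[X] ≈ 2.8.

E[X] = 135135 · (3/14)^{7} = 42220035/15059072 ≈ 2.8.


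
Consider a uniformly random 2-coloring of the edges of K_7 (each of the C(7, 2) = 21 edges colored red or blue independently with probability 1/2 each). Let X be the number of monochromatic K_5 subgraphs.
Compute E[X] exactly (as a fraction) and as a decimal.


Let X = Σ_S X_S over the C(7, 5) = 21 subsets S of size 5, where X_S = 1 if the K_5 on S is monochromatic.
For a fixed S, the K_5 on S has C(5, 2) = 10 edges. P[all 10 edges red] = (1/2)^10, and likewise for blue, so P[monochromatic] = 2·(1/2)^10 = 2^{1 − 10} = 1/512.
Summing: E[X] = C(7, 5) · 2^{1 − 10} = 21 · 1/512 = 21/512.
Numerically: E[X] ≈ 0.0410.

E[X] = C(7,5)·2^(1−C(5,2)) = 21/512 ≈ 0.0410.


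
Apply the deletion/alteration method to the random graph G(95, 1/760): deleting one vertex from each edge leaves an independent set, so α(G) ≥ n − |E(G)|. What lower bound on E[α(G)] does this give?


E[|E(G)|] = C(95, 2)·p = 4465 · (1/760) = 47/8.
E[α(G)] ≥ n − E[|E(G)|] = 95 − 47/8 = 713/8.
Numerically: ≈ 89.125000.
(This is only a lower bound; the true E[α(G)] may be larger.)

E[α(G)] ≥ 713/8 ≈ 89.125000.


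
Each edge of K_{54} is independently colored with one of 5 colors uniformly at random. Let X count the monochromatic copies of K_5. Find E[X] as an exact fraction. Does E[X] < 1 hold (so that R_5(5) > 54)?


E[X] = C(54, 5) · 5^{1 − 10} = 3162510 · 5^{−9} = 3162510/1953125.
As a reduced fraction: E[X] = 632502/390625 ≈ 1.6192051.
Is E[X] < 1? NO.
Since E[X] ≥ 1, the first-moment bound is inconclusive at n = 54; it does NOT by itself certify R_5(5) > 54.

E[X] = 632502/390625 ≈ 1.6192051; E[X] ≥ 1; first-moment method inconclusive here.


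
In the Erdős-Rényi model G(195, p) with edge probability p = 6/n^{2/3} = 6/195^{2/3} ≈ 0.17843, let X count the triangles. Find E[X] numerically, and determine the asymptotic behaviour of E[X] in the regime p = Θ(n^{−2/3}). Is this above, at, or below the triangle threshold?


Number of potential triangles: C(195, 3) = 1216865.
Each occurs with probability p³ ≈ (0.17843)³ ≈ 5.6804734e-03.
By linearity: E[X] = C(195, 3)·p³ ≈ 1216865 · 5.6804734e-03 ≈ 6912.36923.
Since α = 2/3 < 1, p = c/n^{2/3} ≫ 1/n is above the triangle threshold p ~ 1/n. Asymptotically E[X] ~ (c³/6)·n^{3(1−α)} = (6³/6)·n^{1} → ∞; triangles are abundant w.h.p.

E[X] ≈ 6912.36923; in regime p = Θ(1/n^{2/3}) E[X] diverges (above the triangle threshold p ~ 1/n).


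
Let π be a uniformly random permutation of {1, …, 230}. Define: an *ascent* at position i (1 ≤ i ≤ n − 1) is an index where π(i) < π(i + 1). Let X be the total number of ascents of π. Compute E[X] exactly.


Write X = Σ X_I over i = 1, …, 229, with X_I the indicator of one ascent.
There are 229 indicators.
For each fixed i, the pair (π(i), π(i+1)) is a uniformly random ordered pair of distinct values from {1, …, 230}; by symmetry P[π(i) < π(i+1)] = 1/2.
By linearity: E[X] = 229 · (1/2) = (230 − 1) · (1/2) = 229/2 ≈ 114.500.

E[X] = 229/2 = 114.500.


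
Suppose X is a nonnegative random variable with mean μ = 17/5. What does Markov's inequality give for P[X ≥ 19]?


μ = E[X] = 17/5, a = 19.
Markov: P[X ≥ 19] ≤ μ/a = (17/5)/19 = 17/95.
Numerically: ≈ 0.179.
(Since a = 19 > μ = 3.400, the bound 17/95 is < 1 and informative.)

P[X ≥ 19] ≤ 17/95 ≈ 0.179.


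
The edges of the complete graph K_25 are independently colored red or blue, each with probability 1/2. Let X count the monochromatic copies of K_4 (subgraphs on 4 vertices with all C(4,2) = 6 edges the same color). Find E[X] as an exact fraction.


Let X = Σ_S X_S over the C(25, 4) = 12650 subsets S of size 4, where X_S = 1 if the K_4 on S is monochromatic.
For a fixed S, the K_4 on S has C(4, 2) = 6 edges. P[all 6 edges red] = (1/2)^6, and likewise for blue, so P[monochromatic] = 2·(1/2)^6 = 2^{1 − 6} = 1/32.
By linearity: E[X] = C(25, 4) · 2^{1 − 6} = 12650 · 1/32 = 6325/16.
Numerically: E[X] ≈ 395.312500.

E[X] = C(25,4)·2^(1−C(4,2)) = 6325/16 ≈ 395.312500.


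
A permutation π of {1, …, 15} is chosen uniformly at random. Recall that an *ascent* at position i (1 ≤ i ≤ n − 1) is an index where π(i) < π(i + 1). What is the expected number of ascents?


Write X = Σ X_I over i = 1, …, 14, with X_I the indicator of one ascent.
There are 14 indicators.
For each fixed i, the pair (π(i), π(i+1)) is a uniformly random ordered pair of distinct values from {1, …, 15}; by symmetry P[π(i) < π(i+1)] = 1/2.
By linearity: E[X] = 14 · (1/2) = (15 − 1) · (1/2) = 7 ≈ 7.000.

E[X] = 7 = 7.000.


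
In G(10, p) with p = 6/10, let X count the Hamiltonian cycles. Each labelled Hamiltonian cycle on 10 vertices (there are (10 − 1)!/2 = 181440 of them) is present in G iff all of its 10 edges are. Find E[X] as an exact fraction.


K_10 has (10 − 1)!/2 = 181440 labelled Hamiltonian cycles.
For each such Hamiltonian cycle H, let X_H = 1 if all 10 edges of H are present in G. Then P[X_H = 1] = p^{10} = (3/5)^{10} = 59049/9765625.
By linearity of expectation: E[X] = Σ_H E[X_H] = 181440 · p^{10} = 181440 · 59049/9765625 = 2142770112/1953125.
Numerically: E[X] ≈ 1097.1.

E[X] = 181440 · (3/5)^{10} = 2142770112/1953125 ≈ 1097.1.


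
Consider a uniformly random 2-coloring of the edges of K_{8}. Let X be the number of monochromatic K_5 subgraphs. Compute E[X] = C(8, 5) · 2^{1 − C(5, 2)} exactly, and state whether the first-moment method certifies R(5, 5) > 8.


E[X] = C(8, 5) · 2^{1 − 10} = 56 · 2^{−9} = 56/512.
As a reduced fraction: E[X] = 7/64 ≈ 0.10938.
Is E[X] < 1? YES.
Since E[X] < 1, there exists a 2-coloring of K_{8} with no monochromatic K_5; hence R(5, 5) > 8.

E[X] = 7/64 ≈ 0.10938; E[X] < 1, so R(5, 5) > 8.


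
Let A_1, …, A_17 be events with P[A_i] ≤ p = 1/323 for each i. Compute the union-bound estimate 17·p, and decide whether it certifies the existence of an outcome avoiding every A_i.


Union bound: P[∪_{i=1}^{17} A_i] ≤ Σ_i P[A_i] ≤ 17·p = 17·(1/323) = 1/19.
Numerically: 1/19 ≈ 0.0526316.
Is 1/19 < 1? YES.
Since P[∪ A_i] ≤ 1/19 < 1, the complement has P[∩ A_i^c] ≥ 1 − 1/19 = 18/19 > 0, so some outcome avoids every A_i.

17·p = 1/19 ≈ 0.0526316; existence CERTIFIED by the union bound.


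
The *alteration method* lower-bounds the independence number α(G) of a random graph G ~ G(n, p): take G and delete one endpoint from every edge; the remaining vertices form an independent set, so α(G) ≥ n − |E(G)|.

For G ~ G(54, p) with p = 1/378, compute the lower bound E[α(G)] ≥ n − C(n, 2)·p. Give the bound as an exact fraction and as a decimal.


E[|E(G)|] = C(54, 2)·p = 1431 · (1/378) = 53/14.
E[α(G)] ≥ n − E[|E(G)|] = 54 − 53/14 = 703/14.
Numerically: ≈ 50.21429.
(This is only a lower bound; the true E[α(G)] may be larger.)

E[α(G)] ≥ 703/14 ≈ 50.21429.


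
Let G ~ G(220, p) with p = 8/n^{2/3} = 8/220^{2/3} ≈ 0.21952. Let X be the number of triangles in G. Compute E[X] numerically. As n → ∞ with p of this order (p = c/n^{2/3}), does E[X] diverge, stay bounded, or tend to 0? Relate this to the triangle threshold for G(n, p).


Number of potential triangles: C(220, 3) = 1750540.
Each occurs with probability p³ ≈ (0.21952)³ ≈ 1.0578512e-02.
By linearity: E[X] = C(220, 3)·p³ ≈ 1750540 · 1.0578512e-02 ≈ 18518.10909.
Since α = 2/3 < 1, p = c/n^{2/3} ≫ 1/n is above the triangle threshold p ~ 1/n. Asymptotically E[X] ~ (c³/6)·n^{3(1−α)} = (8³/6)·n^{1} → ∞; triangles are abundant w.h.p.

E[X] ≈ 18518.10909; in regime p = Θ(1/n^{2/3}) E[X] diverges (above the triangle threshold p ~ 1/n).


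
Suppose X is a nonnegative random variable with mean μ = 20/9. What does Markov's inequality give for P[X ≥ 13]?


μ = E[X] = 20/9, a = 13.
Markov: P[X ≥ 13] ≤ μ/a = (20/9)/13 = 20/117.
Numerically: ≈ 0.170940.
(Since a = 13 > μ = 2.222222, the bound 20/117 is < 1 and informative.)

P[X ≥ 13] ≤ 20/117 ≈ 0.170940.


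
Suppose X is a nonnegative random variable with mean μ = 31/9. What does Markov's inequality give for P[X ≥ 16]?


μ = E[X] = 31/9, a = 16.
Markov: P[X ≥ 16] ≤ μ/a = (31/9)/16 = 31/144.
Numerically: ≈ 0.215278.
(Since a = 16 > μ = 3.444444, the bound 31/144 is < 1 and informative.)

P[X ≥ 16] ≤ 31/144 ≈ 0.215278.


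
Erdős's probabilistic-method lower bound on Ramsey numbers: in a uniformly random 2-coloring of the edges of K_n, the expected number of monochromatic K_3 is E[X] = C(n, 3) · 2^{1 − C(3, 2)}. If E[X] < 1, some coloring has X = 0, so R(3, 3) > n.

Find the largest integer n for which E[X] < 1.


We need C(n, 3) · 2^{1 − 3} < 1, i.e. C(n, 3) < 2^{3 − 1} = 4.
Check values of n near the boundary:
  n = 3: C(3, 3) = 1; 1 < 4? YES
  n = 4: C(4, 3) = 4; 4 < 4? NO
  n = 5: C(5, 3) = 10; 10 < 4? NO
The largest n with C(n, 3) < 4 is n = 3 (where E[X] = 1/4 ≈ 0.2500). Hence R(3, 3) > 3, i.e. R(3, 3) ≥ 4.

Largest n = 3; hence R(3, 3) > 3.


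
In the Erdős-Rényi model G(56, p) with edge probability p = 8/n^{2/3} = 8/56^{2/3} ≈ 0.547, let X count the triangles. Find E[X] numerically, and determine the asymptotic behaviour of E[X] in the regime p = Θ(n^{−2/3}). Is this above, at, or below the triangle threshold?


Number of potential triangles: C(56, 3) = 27720.
Each occurs with probability p³ ≈ (0.547)³ ≈ 1.63265e-01.
By linearity: E[X] = C(56, 3)·p³ ≈ 27720 · 1.63265e-01 ≈ 4525.714.
Since α = 2/3 < 1, p = c/n^{2/3} ≫ 1/n is above the triangle threshold p ~ 1/n. Asymptotically E[X] ~ (c³/6)·n^{3(1−α)} = (8³/6)·n^{1} → ∞; triangles are abundant w.h.p.

E[X] ≈ 4525.714; in regime p = Θ(1/n^{2/3}) E[X] diverges (above the triangle threshold p ~ 1/n).


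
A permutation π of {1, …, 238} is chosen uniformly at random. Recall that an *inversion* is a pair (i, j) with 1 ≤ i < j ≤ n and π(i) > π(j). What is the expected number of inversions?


Write X = Σ X_I over the C(238, 2) = 28203 pairs i < j, with X_I the indicator of one inversion.
There are 28203 indicators.
For each fixed pair i < j, the values π(i) and π(j) are two distinct elements of {1, …, 238} in uniformly random order; by symmetry P[π(i) > π(j)] = 1/2.
By linearity: E[X] = 28203 · (1/2) = C(238, 2) · (1/2) = 28203/2 = 28203/2 ≈ 14101.50000.

E[X] = 28203/2 = 14101.50000.


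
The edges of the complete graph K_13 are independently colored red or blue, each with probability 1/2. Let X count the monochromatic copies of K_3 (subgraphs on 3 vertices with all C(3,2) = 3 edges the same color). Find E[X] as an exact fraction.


Let X = Σ_S X_S over the C(13, 3) = 286 subsets S of size 3, where X_S = 1 if the K_3 on S is monochromatic.
For a fixed S, the K_3 on S has C(3, 2) = 3 edges. P[all 3 edges red] = (1/2)^3, and likewise for blue, so P[monochromatic] = 2·(1/2)^3 = 2^{1 − 3} = 1/4.
By linearity: E[X] = C(13, 3) · 2^{1 − 3} = 286 · 1/4 = 143/2.
Numerically: E[X] ≈ 71.50000.

E[X] = C(13,3)·2^(1−C(3,2)) = 143/2 ≈ 71.50000.


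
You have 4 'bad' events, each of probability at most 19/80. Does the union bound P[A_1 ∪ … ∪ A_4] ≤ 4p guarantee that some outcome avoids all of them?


Union bound: P[∪_{i=1}^{4} A_i] ≤ Σ_i P[A_i] ≤ 4·p = 4·(19/80) = 19/20.
Numerically: 19/20 ≈ 0.95000.
Is 19/20 < 1? YES.
Since P[∪ A_i] ≤ 19/20 < 1, the complement has P[∩ A_i^c] ≥ 1 − 19/20 = 1/20 > 0, so some outcome avoids every A_i.

4·p = 19/20 ≈ 0.95000; existence CERTIFIED by the union bound.


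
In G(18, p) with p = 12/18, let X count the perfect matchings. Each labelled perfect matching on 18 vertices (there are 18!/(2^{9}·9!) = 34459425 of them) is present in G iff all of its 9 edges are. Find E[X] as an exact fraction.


K_18 has 18!/(2^{9}·9!) = 34459425 labelled perfect matchings.
For each such perfect matching H, let X_H = 1 if all 9 edges of H are present in G. Then P[X_H = 1] = p^{9} = (2/3)^{9} = 512/19683.
By linearity of expectation: E[X] = Σ_H E[X_H] = 34459425 · p^{9} = 34459425 · 512/19683 = 217817600/243.
Numerically: E[X] ≈ 8.9637e+05.

E[X] = 34459425 · (2/3)^{9} = 217817600/243 ≈ 8.9637e+05.


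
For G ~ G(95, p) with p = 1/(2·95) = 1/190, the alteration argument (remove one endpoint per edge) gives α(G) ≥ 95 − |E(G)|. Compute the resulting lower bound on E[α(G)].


E[|E(G)|] = C(95, 2)·p = 4465 · (1/190) = 47/2.
E[α(G)] ≥ n − E[|E(G)|] = 95 − 47/2 = 143/2.
Numerically: ≈ 71.50000.
(This is only a lower bound; the true E[α(G)] may be larger.)

E[α(G)] ≥ 143/2 ≈ 71.50000.


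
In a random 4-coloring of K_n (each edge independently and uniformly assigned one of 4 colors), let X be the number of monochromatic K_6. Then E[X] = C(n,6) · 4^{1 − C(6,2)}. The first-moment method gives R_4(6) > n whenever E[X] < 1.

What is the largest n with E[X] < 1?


We need C(n, 6) · 4^{1 − 15} < 1, i.e. C(n, 6) < 4^{15 − 1} = 268435456.
Check values of n near the boundary:
  n = 72: C(72, 6) = 156238908; 156238908 < 268435456? YES
  n = 73: C(73, 6) = 170230452; 170230452 < 268435456? YES
  n = 74: C(74, 6) = 185250786; 185250786 < 268435456? YES
  n = 75: C(75, 6) = 201359550; 201359550 < 268435456? YES
  n = 76: C(76, 6) = 218618940; 218618940 < 268435456? YES
  n = 77: C(77, 6) = 237093780; 237093780 < 268435456? YES
  n = 78: C(78, 6) = 256851595; 256851595 < 268435456? YES
  n = 79: C(79, 6) = 277962685; 277962685 < 268435456? NO
  n = 80: C(80, 6) = 300500200; 300500200 < 268435456? NO
  n = 81: C(81, 6) = 324540216; 324540216 < 268435456? NO
The largest n with C(n, 6) < 268435456 is n = 78 (where E[X] = 256851595/268435456 ≈ 0.9568468). Hence R_4(6) > 78, i.e. R_4(6) ≥ 79.

Largest n = 78; hence R_4(6) > 78.


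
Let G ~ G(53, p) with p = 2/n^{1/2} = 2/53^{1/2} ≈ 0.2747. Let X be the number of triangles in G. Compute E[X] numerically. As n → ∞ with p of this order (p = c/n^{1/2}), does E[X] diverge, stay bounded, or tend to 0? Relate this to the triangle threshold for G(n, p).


Number of potential triangles: C(53, 3) = 23426.
Each occurs with probability p³ ≈ (0.2747)³ ≈ 2.073367e-02.
By linearity: E[X] = C(53, 3)·p³ ≈ 23426 · 2.073367e-02 ≈ 485.7070.
Since α = 1/2 < 1, p = c/n^{1/2} ≫ 1/n is above the triangle threshold p ~ 1/n. Asymptotically E[X] ~ (c³/6)·n^{3(1−α)} = (2³/6)·n^{1.5} → ∞; triangles are abundant w.h.p.

E[X] ≈ 485.7070; in regime p = Θ(1/n^{1/2}) E[X] diverges (above the triangle threshold p ~ 1/n).


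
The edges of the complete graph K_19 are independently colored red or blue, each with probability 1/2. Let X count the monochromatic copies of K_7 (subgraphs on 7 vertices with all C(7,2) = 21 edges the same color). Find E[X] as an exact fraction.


Let X = Σ_S X_S over the C(19, 7) = 50388 subsets S of size 7, where X_S = 1 if the K_7 on S is monochromatic.
For a fixed S, the K_7 on S has C(7, 2) = 21 edges. P[all 21 edges red] = (1/2)^21, and likewise for blue, so P[monochromatic] = 2·(1/2)^21 = 2^{1 − 21} = 1/1048576.
By linearity: E[X] = C(19, 7) · 2^{1 − 21} = 50388 · 1/1048576 = 12597/262144.
Numerically: E[X] ≈ 0.048.

E[X] = C(19,7)·2^(1−C(7,2)) = 12597/262144 ≈ 0.048.


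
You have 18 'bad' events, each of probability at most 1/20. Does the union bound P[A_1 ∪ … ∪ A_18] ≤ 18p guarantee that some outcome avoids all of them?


Union bound: P[∪_{i=1}^{18} A_i] ≤ Σ_i P[A_i] ≤ 18·p = 18·(1/20) = 9/10.
Numerically: 9/10 ≈ 0.9000.
Is 9/10 < 1? YES.
Since P[∪ A_i] ≤ 9/10 < 1, the complement has P[∩ A_i^c] ≥ 1 − 9/10 = 1/10 > 0, so some outcome avoids every A_i.

18·p = 9/10 ≈ 0.9000; existence CERTIFIED by the union bound.


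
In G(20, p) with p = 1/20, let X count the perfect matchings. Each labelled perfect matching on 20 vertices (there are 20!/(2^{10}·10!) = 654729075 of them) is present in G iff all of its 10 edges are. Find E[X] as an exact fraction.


K_20 has 20!/(2^{10}·10!) = 654729075 labelled perfect matchings.
For each such perfect matching H, let X_H = 1 if all 10 edges of H are present in G. Then P[X_H = 1] = p^{10} = (1/20)^{10} = 1/10240000000000.
Summing the indicators: E[X] = Σ_H E[X_H] = 654729075 · p^{10} = 654729075 · 1/10240000000000 = 26189163/409600000000.
Numerically: E[X] ≈ 6.3938e-05.

E[X] = 654729075 · (1/20)^{10} = 26189163/409600000000 ≈ 6.3938e-05.


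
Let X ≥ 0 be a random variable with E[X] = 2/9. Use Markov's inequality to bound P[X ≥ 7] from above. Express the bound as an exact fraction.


μ = E[X] = 2/9, a = 7.
Markov: P[X ≥ 7] ≤ μ/a = (2/9)/7 = 2/63.
Numerically: ≈ 0.0317.
(Since a = 7 > μ = 0.2222, the bound 2/63 is < 1 and informative.)

P[X ≥ 7] ≤ 2/63 ≈ 0.0317.


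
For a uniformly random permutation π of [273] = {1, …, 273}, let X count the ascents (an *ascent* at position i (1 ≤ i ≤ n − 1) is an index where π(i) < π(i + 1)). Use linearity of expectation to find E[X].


Write X = Σ X_I over i = 1, …, 272, with X_I the indicator of one ascent.
There are 272 indicators.
For each fixed i, the pair (π(i), π(i+1)) is a uniformly random ordered pair of distinct values from {1, …, 273}; by symmetry P[π(i) < π(i+1)] = 1/2.
By linearity: E[X] = 272 · (1/2) = (273 − 1) · (1/2) = 136 ≈ 136.000000.

E[X] = 136 = 136.000000.


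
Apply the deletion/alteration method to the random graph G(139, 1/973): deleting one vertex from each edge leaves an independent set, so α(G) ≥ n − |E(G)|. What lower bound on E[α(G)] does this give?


E[|E(G)|] = C(139, 2)·p = 9591 · (1/973) = 69/7.
E[α(G)] ≥ n − E[|E(G)|] = 139 − 69/7 = 904/7.
Numerically: ≈ 129.14286.
(This is only a lower bound; the true E[α(G)] may be larger.)

E[α(G)] ≥ 904/7 ≈ 129.14286.


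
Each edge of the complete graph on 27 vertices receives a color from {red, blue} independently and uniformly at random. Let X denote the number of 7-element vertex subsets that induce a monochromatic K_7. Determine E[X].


Let X = Σ_S X_S over the C(27, 7) = 888030 subsets S of size 7, where X_S = 1 if the K_7 on S is monochromatic.
For a fixed S, the K_7 on S has C(7, 2) = 21 edges. P[all 21 edges red] = (1/2)^21, and likewise for blue, so P[monochromatic] = 2·(1/2)^21 = 2^{1 − 21} = 1/1048576.
Summing: E[X] = C(27, 7) · 2^{1 − 21} = 888030 · 1/1048576 = 444015/524288.
Numerically: E[X] ≈ 0.847.

E[X] = C(27,7)·2^(1−C(7,2)) = 444015/524288 ≈ 0.847.


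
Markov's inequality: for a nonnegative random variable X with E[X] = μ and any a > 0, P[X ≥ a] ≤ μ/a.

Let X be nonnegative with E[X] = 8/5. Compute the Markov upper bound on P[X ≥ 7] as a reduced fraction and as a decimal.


μ = E[X] = 8/5, a = 7.
Markov: P[X ≥ 7] ≤ μ/a = (8/5)/7 = 8/35.
Numerically: ≈ 0.228571.
(Since a = 7 > μ = 1.600000, the bound 8/35 is < 1 and informative.)

P[X ≥ 7] ≤ 8/35 ≈ 0.228571.


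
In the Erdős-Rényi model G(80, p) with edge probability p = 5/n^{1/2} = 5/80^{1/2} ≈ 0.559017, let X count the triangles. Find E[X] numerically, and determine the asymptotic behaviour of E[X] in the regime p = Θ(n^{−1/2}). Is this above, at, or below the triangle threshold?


Number of potential triangles: C(80, 3) = 82160.
Each occurs with probability p³ ≈ (0.559017)³ ≈ 1.74692811e-01.
By linearity: E[X] = C(80, 3)·p³ ≈ 82160 · 1.74692811e-01 ≈ 14352.761331.
Since α = 1/2 < 1, p = c/n^{1/2} ≫ 1/n is above the triangle threshold p ~ 1/n. Asymptotically E[X] ~ (c³/6)·n^{3(1−α)} = (5³/6)·n^{1.5} → ∞; triangles are abundant w.h.p.

E[X] ≈ 14352.761331; in regime p = Θ(1/n^{1/2}) E[X] diverges (above the triangle threshold p ~ 1/n).


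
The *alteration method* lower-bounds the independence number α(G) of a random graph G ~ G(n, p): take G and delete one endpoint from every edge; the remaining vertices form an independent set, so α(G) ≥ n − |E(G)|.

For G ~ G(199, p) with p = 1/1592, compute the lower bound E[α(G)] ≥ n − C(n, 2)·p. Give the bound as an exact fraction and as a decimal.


E[|E(G)|] = C(199, 2)·p = 19701 · (1/1592) = 99/8.
E[α(G)] ≥ n − E[|E(G)|] = 199 − 99/8 = 1493/8.
Numerically: ≈ 186.62500.
(This is only a lower bound; the true E[α(G)] may be larger.)

E[α(G)] ≥ 1493/8 ≈ 186.62500.


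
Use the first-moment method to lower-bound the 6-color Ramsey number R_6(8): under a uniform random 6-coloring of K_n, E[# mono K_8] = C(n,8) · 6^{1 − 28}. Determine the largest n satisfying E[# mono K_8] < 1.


We need C(n, 8) · 6^{1 − 28} < 1, i.e. C(n, 8) < 6^{28 − 1} = 1023490369077469249536.
Check values of n near the boundary:
  n = 1592: C(1592, 8) = 1005480414540892933435; 1005480414540892933435 < 1023490369077469249536? YES
  n = 1593: C(1593, 8) = 1010555394551193970323; 1010555394551193970323 < 1023490369077469249536? YES
  n = 1594: C(1594, 8) = 1015652773590544255167; 1015652773590544255167 < 1023490369077469249536? YES
  n = 1595: C(1595, 8) = 1020772636343363633895; 1020772636343363633895 < 1023490369077469249536? YES
  n = 1596: C(1596, 8) = 1025915067760710553965; 1025915067760710553965 < 1023490369077469249536? NO
The largest n with C(n, 8) < 1023490369077469249536 is n = 1595 (where E[X] = 113419181815929292655/113721152119718805504 ≈ 0.997). Hence R_6(8) > 1595, i.e. R_6(8) ≥ 1596.

Largest n = 1595; hence R_6(8) > 1595.
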